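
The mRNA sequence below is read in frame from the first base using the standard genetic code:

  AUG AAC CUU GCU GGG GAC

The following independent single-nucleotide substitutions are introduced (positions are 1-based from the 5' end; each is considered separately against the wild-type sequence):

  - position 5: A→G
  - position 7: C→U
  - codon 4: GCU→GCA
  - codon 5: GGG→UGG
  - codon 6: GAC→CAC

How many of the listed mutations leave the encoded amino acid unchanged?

1

Codon 2: AAC (Asn) → AGC (Ser) — missense.
Codon 3: CUU (Leu) → UUU (Phe) — missense.
Codon 4: GCU (Ala) → GCA (Ala) — synonymous.
Codon 5: GGG (Gly) → UGG (Trp) — missense.
Codon 6: GAC (Asp) → CAC (His) — missense.
Synonymous: 1 of 5.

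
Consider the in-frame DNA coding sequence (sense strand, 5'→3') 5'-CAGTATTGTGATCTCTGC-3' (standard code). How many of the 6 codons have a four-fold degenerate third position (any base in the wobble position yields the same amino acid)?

1

Codon 1 CAG (Gln): third position 2-fold.
Codon 2 TAT (Tyr): third position 2-fold.
Codon 3 TGT (Cys): third position 2-fold.
Codon 4 GAT (Asp): third position 2-fold.
Codon 5 CTC (Leu): third position 4-fold.
Codon 6 TGC (Cys): third position 2-fold.
Four-fold degenerate third positions: 1.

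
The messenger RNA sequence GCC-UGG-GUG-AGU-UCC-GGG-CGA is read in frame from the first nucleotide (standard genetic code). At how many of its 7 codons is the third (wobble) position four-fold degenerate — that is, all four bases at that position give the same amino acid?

Codon 1 GCC (Ala): third position 4-fold.
Codon 2 UGG (Trp): third position 1-fold.
Codon 3 GUG (Val): third position 4-fold.
Codon 4 AGU (Ser): third position 2-fold.
Codon 5 UCC (Ser): third position 4-fold.
Codon 6 GGG (Gly): third position 4-fold.
Codon 7 CGA (Arg): third position 4-fold.
Four-fold degenerate third positions: 5.

5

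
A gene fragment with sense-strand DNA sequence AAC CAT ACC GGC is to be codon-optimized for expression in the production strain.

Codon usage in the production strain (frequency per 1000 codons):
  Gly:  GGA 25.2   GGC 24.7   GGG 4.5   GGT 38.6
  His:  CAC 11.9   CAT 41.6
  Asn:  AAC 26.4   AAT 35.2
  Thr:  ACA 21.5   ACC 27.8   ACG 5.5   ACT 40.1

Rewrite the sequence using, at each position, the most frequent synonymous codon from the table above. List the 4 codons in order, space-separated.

AAT CAT ACT GGT

Codon 1 (Asn): best is AAT at 35.2.
Codon 2 (His): best is CAT at 41.6.
Codon 3 (Thr): best is ACT at 40.1.
Codon 4 (Gly): best is GGT at 38.6.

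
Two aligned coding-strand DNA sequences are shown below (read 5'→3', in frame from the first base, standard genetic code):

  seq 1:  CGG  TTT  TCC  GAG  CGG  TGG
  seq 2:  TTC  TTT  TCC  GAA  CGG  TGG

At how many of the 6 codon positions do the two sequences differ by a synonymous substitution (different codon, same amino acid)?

1

Codon 1: CGG Arg / TTC Phe — nonsynonymous.
Codon 2: TTT Phe / TTT Phe — identical.
Codon 3: TCC Ser / TCC Ser — identical.
Codon 4: GAG Glu / GAA Glu — synonymous.
Codon 5: CGG Arg / CGG Arg — identical.
Codon 6: TGG Trp / TGG Trp — identical.
Synonymous differences: 1.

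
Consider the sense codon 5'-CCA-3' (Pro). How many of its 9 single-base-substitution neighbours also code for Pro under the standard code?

Position 1: none → 0 synonymous.
Position 2: none → 0 synonymous.
Position 3: CCU, CCC, CCG → 3 synonymous.
Total: 0 + 0 + 3 = 3.

3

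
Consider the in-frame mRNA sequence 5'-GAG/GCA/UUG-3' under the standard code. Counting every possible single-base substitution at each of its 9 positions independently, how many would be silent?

6

Codon 1 (GAG, Glu): 1 synonymous substitution.
Codon 2 (GCA, Ala): 3 synonymous substitutions.
Codon 3 (UUG, Leu): 2 synonymous substitutions.
Total: 1 + 3 + 2 = 6.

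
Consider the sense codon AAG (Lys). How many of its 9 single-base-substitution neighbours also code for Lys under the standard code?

Position 1: none → 0 synonymous.
Position 2: none → 0 synonymous.
Position 3: AAA → 1 synonymous.
Total: 0 + 0 + 1 = 1.

1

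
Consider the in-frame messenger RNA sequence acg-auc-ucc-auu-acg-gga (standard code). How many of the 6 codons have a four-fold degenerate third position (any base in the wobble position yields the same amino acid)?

Codon 1 ACG (Thr): third position 4-fold.
Codon 2 AUC (Ile): third position 3-fold.
Codon 3 UCC (Ser): third position 4-fold.
Codon 4 AUU (Ile): third position 3-fold.
Codon 5 ACG (Thr): third position 4-fold.
Codon 6 GGA (Gly): third position 4-fold.
Four-fold degenerate third positions: 4.

4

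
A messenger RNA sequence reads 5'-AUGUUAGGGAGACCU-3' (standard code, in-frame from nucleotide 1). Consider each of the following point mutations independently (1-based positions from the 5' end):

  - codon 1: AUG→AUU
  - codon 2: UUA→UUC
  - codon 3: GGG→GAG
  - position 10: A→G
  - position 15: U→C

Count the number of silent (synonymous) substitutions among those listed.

1

Codon 1: AUG (Met) → AUU (Ile) — missense.
Codon 2: UUA (Leu) → UUC (Phe) — missense.
Codon 3: GGG (Gly) → GAG (Glu) — missense.
Codon 4: AGA (Arg) → GGA (Gly) — missense.
Codon 5: CCU (Pro) → CCC (Pro) — synonymous.
Synonymous: 1 of 5.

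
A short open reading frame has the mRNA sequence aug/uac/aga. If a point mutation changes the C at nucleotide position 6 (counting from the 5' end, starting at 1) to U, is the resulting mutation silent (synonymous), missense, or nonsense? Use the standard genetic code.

silent

Position 6 falls in codon 2: UAC → Tyr.
After the substitution the codon is UAU → Tyr.
Both encode Tyr, so the change is synonymous.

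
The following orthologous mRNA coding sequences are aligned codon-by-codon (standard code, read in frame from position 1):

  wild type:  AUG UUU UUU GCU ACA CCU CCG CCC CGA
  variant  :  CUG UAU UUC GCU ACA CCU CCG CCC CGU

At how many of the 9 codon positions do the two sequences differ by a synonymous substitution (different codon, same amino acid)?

Codon 1: AUG Met / CUG Leu — nonsynonymous.
Codon 2: UUU Phe / UAU Tyr — nonsynonymous.
Codon 3: UUU Phe / UUC Phe — synonymous.
Codon 4: GCU Ala / GCU Ala — identical.
Codon 5: ACA Thr / ACA Thr — identical.
Codon 6: CCU Pro / CCU Pro — identical.
Codon 7: CCG Pro / CCG Pro — identical.
Codon 8: CCC Pro / CCC Pro — identical.
Codon 9: CGA Arg / CGU Arg — synonymous.
Synonymous differences: 2.

2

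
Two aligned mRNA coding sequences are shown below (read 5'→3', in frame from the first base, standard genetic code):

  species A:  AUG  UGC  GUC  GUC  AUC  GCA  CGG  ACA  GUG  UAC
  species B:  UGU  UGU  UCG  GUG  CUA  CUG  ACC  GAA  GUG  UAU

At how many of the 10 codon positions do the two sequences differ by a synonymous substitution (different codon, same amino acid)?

Codon 1: AUG Met / UGU Cys — nonsynonymous.
Codon 2: UGC Cys / UGU Cys — synonymous.
Codon 3: GUC Val / UCG Ser — nonsynonymous.
Codon 4: GUC Val / GUG Val — synonymous.
Codon 5: AUC Ile / CUA Leu — nonsynonymous.
Codon 6: GCA Ala / CUG Leu — nonsynonymous.
Codon 7: CGG Arg / ACC Thr — nonsynonymous.
Codon 8: ACA Thr / GAA Glu — nonsynonymous.
Codon 9: GUG Val / GUG Val — identical.
Codon 10: UAC Tyr / UAU Tyr — synonymous.
Synonymous differences: 3.

3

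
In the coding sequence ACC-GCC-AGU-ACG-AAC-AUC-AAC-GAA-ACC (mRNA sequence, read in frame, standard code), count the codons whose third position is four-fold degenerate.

4

Codon 1 ACC (Thr): third position 4-fold.
Codon 2 GCC (Ala): third position 4-fold.
Codon 3 AGU (Ser): third position 2-fold.
Codon 4 ACG (Thr): third position 4-fold.
Codon 5 AAC (Asn): third position 2-fold.
Codon 6 AUC (Ile): third position 3-fold.
Codon 7 AAC (Asn): third position 2-fold.
Codon 8 GAA (Glu): third position 2-fold.
Codon 9 ACC (Thr): third position 4-fold.
Four-fold degenerate third positions: 4.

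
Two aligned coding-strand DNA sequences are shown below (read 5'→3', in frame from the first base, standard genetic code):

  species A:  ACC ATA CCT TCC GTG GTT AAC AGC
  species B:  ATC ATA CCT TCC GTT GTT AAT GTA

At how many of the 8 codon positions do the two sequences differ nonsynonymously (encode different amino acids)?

2

Codon 1: ACC Thr / ATC Ile — nonsynonymous.
Codon 2: ATA Ile / ATA Ile — identical.
Codon 3: CCT Pro / CCT Pro — identical.
Codon 4: TCC Ser / TCC Ser — identical.
Codon 5: GTG Val / GTT Val — synonymous.
Codon 6: GTT Val / GTT Val — identical.
Codon 7: AAC Asn / AAT Asn — synonymous.
Codon 8: AGC Ser / GTA Val — nonsynonymous.
Nonsynonymous differences: 2.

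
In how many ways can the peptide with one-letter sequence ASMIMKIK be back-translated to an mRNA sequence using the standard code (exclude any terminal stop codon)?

864

Ala: 4 codons.
Ser: 6 codons.
Met: 1 codon.
Ile: 3 codons.
Met: 1 codon.
Lys: 2 codons.
Ile: 3 codons.
Lys: 2 codons.
4 × 6 × 1 × 3 × 1 × 2 × 3 × 2 = 864.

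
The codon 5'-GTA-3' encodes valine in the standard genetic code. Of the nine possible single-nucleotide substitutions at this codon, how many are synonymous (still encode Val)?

Position 1: none → 0 synonymous.
Position 2: none → 0 synonymous.
Position 3: GTT, GTC, GTG → 3 synonymous.
Total: 0 + 0 + 3 = 3.

3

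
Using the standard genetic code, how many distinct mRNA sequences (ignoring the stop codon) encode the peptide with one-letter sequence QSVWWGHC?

Gln: 2 codons.
Ser: 6 codons.
Val: 4 codons.
Trp: 1 codon.
Trp: 1 codon.
Gly: 4 codons.
His: 2 codons.
Cys: 2 codons.
2 × 6 × 4 × 1 × 1 × 4 × 2 × 2 = 768.

768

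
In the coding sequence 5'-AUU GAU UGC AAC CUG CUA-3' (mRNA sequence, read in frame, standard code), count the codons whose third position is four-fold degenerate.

Codon 1 AUU (Ile): third position 3-fold.
Codon 2 GAU (Asp): third position 2-fold.
Codon 3 UGC (Cys): third position 2-fold.
Codon 4 AAC (Asn): third position 2-fold.
Codon 5 CUG (Leu): third position 4-fold.
Codon 6 CUA (Leu): third position 4-fold.
Four-fold degenerate third positions: 2.

2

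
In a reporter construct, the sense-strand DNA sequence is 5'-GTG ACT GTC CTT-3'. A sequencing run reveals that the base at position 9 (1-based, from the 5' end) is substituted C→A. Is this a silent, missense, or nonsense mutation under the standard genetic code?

silent

Position 9 falls in codon 3: GTC → Val.
After the substitution the codon is GTA → Val.
Both encode Val, so the change is synonymous.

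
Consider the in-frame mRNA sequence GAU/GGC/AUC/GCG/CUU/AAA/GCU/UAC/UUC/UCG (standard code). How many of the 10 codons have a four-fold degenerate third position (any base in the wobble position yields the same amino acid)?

5

Codon 1 GAU (Asp): third position 2-fold.
Codon 2 GGC (Gly): third position 4-fold.
Codon 3 AUC (Ile): third position 3-fold.
Codon 4 GCG (Ala): third position 4-fold.
Codon 5 CUU (Leu): third position 4-fold.
Codon 6 AAA (Lys): third position 2-fold.
Codon 7 GCU (Ala): third position 4-fold.
Codon 8 UAC (Tyr): third position 2-fold.
Codon 9 UUC (Phe): third position 2-fold.
Codon 10 UCG (Ser): third position 4-fold.
Four-fold degenerate third positions: 5.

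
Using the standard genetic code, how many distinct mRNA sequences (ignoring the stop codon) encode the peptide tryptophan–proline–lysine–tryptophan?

8

Trp: 1 codon.
Pro: 4 codons.
Lys: 2 codons.
Trp: 1 codon.
1 × 4 × 2 × 1 = 8.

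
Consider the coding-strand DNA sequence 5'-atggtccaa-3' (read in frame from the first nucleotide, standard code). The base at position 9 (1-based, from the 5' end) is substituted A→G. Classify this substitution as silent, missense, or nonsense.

silent

Position 9 falls in codon 3: CAA → Gln.
After the substitution the codon is CAG → Gln.
Both encode Gln, so the change is synonymous.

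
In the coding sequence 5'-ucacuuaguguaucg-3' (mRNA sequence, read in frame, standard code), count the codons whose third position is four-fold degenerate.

Codon 1 UCA (Ser): third position 4-fold.
Codon 2 CUU (Leu): third position 4-fold.
Codon 3 AGU (Ser): third position 2-fold.
Codon 4 GUA (Val): third position 4-fold.
Codon 5 UCG (Ser): third position 4-fold.
Four-fold degenerate third positions: 4.

4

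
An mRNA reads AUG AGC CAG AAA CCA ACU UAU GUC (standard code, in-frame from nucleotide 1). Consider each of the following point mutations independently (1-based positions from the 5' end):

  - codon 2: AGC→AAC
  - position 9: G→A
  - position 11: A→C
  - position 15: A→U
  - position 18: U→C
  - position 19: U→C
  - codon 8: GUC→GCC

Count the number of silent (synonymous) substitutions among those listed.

3

Codon 2: AGC (Ser) → AAC (Asn) — missense.
Codon 3: CAG (Gln) → CAA (Gln) — synonymous.
Codon 4: AAA (Lys) → ACA (Thr) — missense.
Codon 5: CCA (Pro) → CCU (Pro) — synonymous.
Codon 6: ACU (Thr) → ACC (Thr) — synonymous.
Codon 7: UAU (Tyr) → CAU (His) — missense.
Codon 8: GUC (Val) → GCC (Ala) — missense.
Synonymous: 3 of 7.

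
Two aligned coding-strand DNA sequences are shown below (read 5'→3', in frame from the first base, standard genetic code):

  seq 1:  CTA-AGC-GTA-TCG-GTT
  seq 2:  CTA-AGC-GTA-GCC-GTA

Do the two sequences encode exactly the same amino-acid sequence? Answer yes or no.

no

Codon 1: CTA Leu / CTA Leu — identical.
Codon 2: AGC Ser / AGC Ser — identical.
Codon 3: GTA Val / GTA Val — identical.
Codon 4: TCG Ser / GCC Ala — nonsynonymous.
Codon 5: GTT Val / GTA Val — synonymous.
Nonsynonymous differences: 1 → different protein.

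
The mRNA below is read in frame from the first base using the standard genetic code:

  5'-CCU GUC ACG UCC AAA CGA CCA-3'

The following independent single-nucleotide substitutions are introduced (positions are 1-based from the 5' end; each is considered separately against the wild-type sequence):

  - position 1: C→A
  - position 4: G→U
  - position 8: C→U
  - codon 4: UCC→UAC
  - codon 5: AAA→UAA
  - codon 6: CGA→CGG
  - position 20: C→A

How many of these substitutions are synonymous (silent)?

1

Codon 1: CCU (Pro) → ACU (Thr) — missense.
Codon 2: GUC (Val) → UUC (Phe) — missense.
Codon 3: ACG (Thr) → AUG (Met) — missense.
Codon 4: UCC (Ser) → UAC (Tyr) — missense.
Codon 5: AAA (Lys) → UAA (Stop) — nonsense.
Codon 6: CGA (Arg) → CGG (Arg) — synonymous.
Codon 7: CCA (Pro) → CAA (Gln) — missense.
Synonymous: 1 of 7.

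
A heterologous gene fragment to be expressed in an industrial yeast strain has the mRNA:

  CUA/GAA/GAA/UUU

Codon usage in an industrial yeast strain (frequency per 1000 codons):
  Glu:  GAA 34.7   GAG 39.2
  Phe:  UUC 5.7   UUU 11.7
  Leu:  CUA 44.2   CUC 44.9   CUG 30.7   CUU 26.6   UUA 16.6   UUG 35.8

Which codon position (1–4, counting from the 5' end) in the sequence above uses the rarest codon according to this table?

4

Codon 1 CUA (Leu): 44.2 per 1000.
Codon 2 GAA (Glu): 34.7 per 1000.
Codon 3 GAA (Glu): 34.7 per 1000.
Codon 4 UUU (Phe): 11.7 per 1000.
Lowest frequency is 11.7 at codon 4.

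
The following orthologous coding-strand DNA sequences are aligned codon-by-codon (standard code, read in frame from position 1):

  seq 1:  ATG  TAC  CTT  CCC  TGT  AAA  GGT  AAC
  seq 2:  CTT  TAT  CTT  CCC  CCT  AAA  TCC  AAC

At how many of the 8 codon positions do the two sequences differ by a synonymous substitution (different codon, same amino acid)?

Codon 1: ATG Met / CTT Leu — nonsynonymous.
Codon 2: TAC Tyr / TAT Tyr — synonymous.
Codon 3: CTT Leu / CTT Leu — identical.
Codon 4: CCC Pro / CCC Pro — identical.
Codon 5: TGT Cys / CCT Pro — nonsynonymous.
Codon 6: AAA Lys / AAA Lys — identical.
Codon 7: GGT Gly / TCC Ser — nonsynonymous.
Codon 8: AAC Asn / AAC Asn — identical.
Synonymous differences: 1.

1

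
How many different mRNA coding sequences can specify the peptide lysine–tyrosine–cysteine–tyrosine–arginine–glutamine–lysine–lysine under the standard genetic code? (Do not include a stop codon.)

Lys: 2 codons.
Tyr: 2 codons.
Cys: 2 codons.
Tyr: 2 codons.
Arg: 6 codons.
Gln: 2 codons.
Lys: 2 codons.
Lys: 2 codons.
2 × 2 × 2 × 2 × 6 × 2 × 2 × 2 = 768.

768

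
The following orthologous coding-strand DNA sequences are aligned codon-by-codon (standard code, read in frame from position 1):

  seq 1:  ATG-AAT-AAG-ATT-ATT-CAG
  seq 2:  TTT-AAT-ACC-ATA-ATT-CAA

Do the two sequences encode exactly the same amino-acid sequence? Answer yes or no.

Codon 1: ATG Met / TTT Phe — nonsynonymous.
Codon 2: AAT Asn / AAT Asn — identical.
Codon 3: AAG Lys / ACC Thr — nonsynonymous.
Codon 4: ATT Ile / ATA Ile — synonymous.
Codon 5: ATT Ile / ATT Ile — identical.
Codon 6: CAG Gln / CAA Gln — synonymous.
Nonsynonymous differences: 2 → different protein.

no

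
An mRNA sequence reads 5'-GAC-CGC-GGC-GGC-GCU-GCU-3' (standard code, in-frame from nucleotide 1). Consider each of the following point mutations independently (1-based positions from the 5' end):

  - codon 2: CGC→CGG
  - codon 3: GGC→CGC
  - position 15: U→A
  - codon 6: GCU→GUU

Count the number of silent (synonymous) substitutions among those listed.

Codon 2: CGC (Arg) → CGG (Arg) — synonymous.
Codon 3: GGC (Gly) → CGC (Arg) — missense.
Codon 5: GCU (Ala) → GCA (Ala) — synonymous.
Codon 6: GCU (Ala) → GUU (Val) — missense.
Synonymous: 2 of 4.

2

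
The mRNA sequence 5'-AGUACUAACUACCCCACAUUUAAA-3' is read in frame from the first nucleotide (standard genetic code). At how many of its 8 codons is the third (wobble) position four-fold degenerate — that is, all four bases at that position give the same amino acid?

3

Codon 1 AGU (Ser): third position 2-fold.
Codon 2 ACU (Thr): third position 4-fold.
Codon 3 AAC (Asn): third position 2-fold.
Codon 4 UAC (Tyr): third position 2-fold.
Codon 5 CCC (Pro): third position 4-fold.
Codon 6 ACA (Thr): third position 4-fold.
Codon 7 UUU (Phe): third position 2-fold.
Codon 8 AAA (Lys): third position 2-fold.
Four-fold degenerate third positions: 3.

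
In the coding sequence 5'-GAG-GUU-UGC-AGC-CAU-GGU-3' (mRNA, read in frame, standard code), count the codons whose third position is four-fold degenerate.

Codon 1 GAG (Glu): third position 2-fold.
Codon 2 GUU (Val): third position 4-fold.
Codon 3 UGC (Cys): third position 2-fold.
Codon 4 AGC (Ser): third position 2-fold.
Codon 5 CAU (His): third position 2-fold.
Codon 6 GGU (Gly): third position 4-fold.
Four-fold degenerate third positions: 2.

2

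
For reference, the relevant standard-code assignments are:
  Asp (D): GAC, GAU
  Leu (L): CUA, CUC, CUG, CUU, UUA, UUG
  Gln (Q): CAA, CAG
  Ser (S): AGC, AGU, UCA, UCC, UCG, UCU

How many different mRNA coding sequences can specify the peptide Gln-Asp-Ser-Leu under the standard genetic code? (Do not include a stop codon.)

Gln: 2 codons.
Asp: 2 codons.
Ser: 6 codons.
Leu: 6 codons.
2 × 2 × 6 × 6 = 144.

144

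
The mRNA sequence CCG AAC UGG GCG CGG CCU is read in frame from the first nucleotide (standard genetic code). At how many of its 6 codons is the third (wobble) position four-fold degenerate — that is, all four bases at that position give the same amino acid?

Codon 1 CCG (Pro): third position 4-fold.
Codon 2 AAC (Asn): third position 2-fold.
Codon 3 UGG (Trp): third position 1-fold.
Codon 4 GCG (Ala): third position 4-fold.
Codon 5 CGG (Arg): third position 4-fold.
Codon 6 CCU (Pro): third position 4-fold.
Four-fold degenerate third positions: 4.

4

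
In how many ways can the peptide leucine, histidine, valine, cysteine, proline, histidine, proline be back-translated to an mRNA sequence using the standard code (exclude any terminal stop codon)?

3072

Leu: 6 codons.
His: 2 codons.
Val: 4 codons.
Cys: 2 codons.
Pro: 4 codons.
His: 2 codons.
Pro: 4 codons.
6 × 2 × 4 × 2 × 4 × 2 × 4 = 3072.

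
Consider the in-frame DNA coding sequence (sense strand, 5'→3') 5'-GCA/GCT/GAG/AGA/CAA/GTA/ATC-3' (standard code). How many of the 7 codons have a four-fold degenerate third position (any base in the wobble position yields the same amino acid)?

Codon 1 GCA (Ala): third position 4-fold.
Codon 2 GCT (Ala): third position 4-fold.
Codon 3 GAG (Glu): third position 2-fold.
Codon 4 AGA (Arg): third position 2-fold.
Codon 5 CAA (Gln): third position 2-fold.
Codon 6 GTA (Val): third position 4-fold.
Codon 7 ATC (Ile): third position 3-fold.
Four-fold degenerate third positions: 3.

3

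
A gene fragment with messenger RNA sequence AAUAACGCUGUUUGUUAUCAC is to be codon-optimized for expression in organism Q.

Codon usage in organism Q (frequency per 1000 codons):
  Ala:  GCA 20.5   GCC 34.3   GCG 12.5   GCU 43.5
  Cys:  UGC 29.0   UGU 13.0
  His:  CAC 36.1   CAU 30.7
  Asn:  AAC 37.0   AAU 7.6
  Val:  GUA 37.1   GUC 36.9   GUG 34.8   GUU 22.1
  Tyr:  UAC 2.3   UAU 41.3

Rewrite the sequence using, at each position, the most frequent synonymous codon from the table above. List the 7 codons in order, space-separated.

Codon 1 (Asn): best is AAC at 37.0.
Codon 2 (Asn): best is AAC at 37.0.
Codon 3 (Ala): best is GCU at 43.5.
Codon 4 (Val): best is GUA at 37.1.
Codon 5 (Cys): best is UGC at 29.0.
Codon 6 (Tyr): best is UAU at 41.3.
Codon 7 (His): best is CAC at 36.1.

AAC AAC GCU GUA UGC UAU CAC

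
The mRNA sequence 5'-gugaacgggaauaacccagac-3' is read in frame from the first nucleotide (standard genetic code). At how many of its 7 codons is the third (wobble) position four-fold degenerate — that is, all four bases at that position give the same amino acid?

Codon 1 GUG (Val): third position 4-fold.
Codon 2 AAC (Asn): third position 2-fold.
Codon 3 GGG (Gly): third position 4-fold.
Codon 4 AAU (Asn): third position 2-fold.
Codon 5 AAC (Asn): third position 2-fold.
Codon 6 CCA (Pro): third position 4-fold.
Codon 7 GAC (Asp): third position 2-fold.
Four-fold degenerate third positions: 3.

3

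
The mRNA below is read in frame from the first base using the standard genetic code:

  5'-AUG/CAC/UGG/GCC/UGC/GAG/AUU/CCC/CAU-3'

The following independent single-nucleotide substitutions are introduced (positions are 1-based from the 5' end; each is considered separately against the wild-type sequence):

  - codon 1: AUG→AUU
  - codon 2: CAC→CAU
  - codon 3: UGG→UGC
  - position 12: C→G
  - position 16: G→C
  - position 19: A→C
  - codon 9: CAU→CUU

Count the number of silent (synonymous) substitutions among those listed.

2

Codon 1: AUG (Met) → AUU (Ile) — missense.
Codon 2: CAC (His) → CAU (His) — synonymous.
Codon 3: UGG (Trp) → UGC (Cys) — missense.
Codon 4: GCC (Ala) → GCG (Ala) — synonymous.
Codon 6: GAG (Glu) → CAG (Gln) — missense.
Codon 7: AUU (Ile) → CUU (Leu) — missense.
Codon 9: CAU (His) → CUU (Leu) — missense.
Synonymous: 2 of 7.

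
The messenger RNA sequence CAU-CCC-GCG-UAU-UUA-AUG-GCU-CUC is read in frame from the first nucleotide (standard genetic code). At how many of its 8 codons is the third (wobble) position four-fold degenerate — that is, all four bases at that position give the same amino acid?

Codon 1 CAU (His): third position 2-fold.
Codon 2 CCC (Pro): third position 4-fold.
Codon 3 GCG (Ala): third position 4-fold.
Codon 4 UAU (Tyr): third position 2-fold.
Codon 5 UUA (Leu): third position 2-fold.
Codon 6 AUG (Met): third position 1-fold.
Codon 7 GCU (Ala): third position 4-fold.
Codon 8 CUC (Leu): third position 4-fold.
Four-fold degenerate third positions: 4.

4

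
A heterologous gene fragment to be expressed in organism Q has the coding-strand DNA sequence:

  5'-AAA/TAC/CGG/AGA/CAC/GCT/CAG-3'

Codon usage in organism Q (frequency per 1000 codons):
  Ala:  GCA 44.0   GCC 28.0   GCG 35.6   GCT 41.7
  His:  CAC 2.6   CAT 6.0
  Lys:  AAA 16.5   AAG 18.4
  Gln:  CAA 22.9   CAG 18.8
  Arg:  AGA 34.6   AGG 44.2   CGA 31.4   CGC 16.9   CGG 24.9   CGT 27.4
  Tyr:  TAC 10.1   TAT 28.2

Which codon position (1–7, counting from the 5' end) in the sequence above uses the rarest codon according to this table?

Codon 1 AAA (Lys): 16.5 per 1000.
Codon 2 TAC (Tyr): 10.1 per 1000.
Codon 3 CGG (Arg): 24.9 per 1000.
Codon 4 AGA (Arg): 34.6 per 1000.
Codon 5 CAC (His): 2.6 per 1000.
Codon 6 GCT (Ala): 41.7 per 1000.
Codon 7 CAG (Gln): 18.8 per 1000.
Lowest frequency is 2.6 at codon 5.

5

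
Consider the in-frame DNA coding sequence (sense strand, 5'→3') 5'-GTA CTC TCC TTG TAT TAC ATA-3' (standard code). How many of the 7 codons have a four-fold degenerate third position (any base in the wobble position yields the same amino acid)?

Codon 1 GTA (Val): third position 4-fold.
Codon 2 CTC (Leu): third position 4-fold.
Codon 3 TCC (Ser): third position 4-fold.
Codon 4 TTG (Leu): third position 2-fold.
Codon 5 TAT (Tyr): third position 2-fold.
Codon 6 TAC (Tyr): third position 2-fold.
Codon 7 ATA (Ile): third position 3-fold.
Four-fold degenerate third positions: 3.

3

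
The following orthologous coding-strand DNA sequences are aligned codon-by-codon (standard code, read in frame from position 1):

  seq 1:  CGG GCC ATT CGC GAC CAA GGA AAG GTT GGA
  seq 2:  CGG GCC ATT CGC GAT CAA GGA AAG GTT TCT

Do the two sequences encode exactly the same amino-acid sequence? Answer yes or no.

no

Codon 1: CGG Arg / CGG Arg — identical.
Codon 2: GCC Ala / GCC Ala — identical.
Codon 3: ATT Ile / ATT Ile — identical.
Codon 4: CGC Arg / CGC Arg — identical.
Codon 5: GAC Asp / GAT Asp — synonymous.
Codon 6: CAA Gln / CAA Gln — identical.
Codon 7: GGA Gly / GGA Gly — identical.
Codon 8: AAG Lys / AAG Lys — identical.
Codon 9: GTT Val / GTT Val — identical.
Codon 10: GGA Gly / TCT Ser — nonsynonymous.
Nonsynonymous differences: 1 → different protein.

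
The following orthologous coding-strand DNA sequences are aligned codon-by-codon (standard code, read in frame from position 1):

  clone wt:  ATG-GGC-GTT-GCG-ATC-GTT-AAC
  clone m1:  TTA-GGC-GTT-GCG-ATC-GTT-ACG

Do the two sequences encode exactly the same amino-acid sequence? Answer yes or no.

Codon 1: ATG Met / TTA Leu — nonsynonymous.
Codon 2: GGC Gly / GGC Gly — identical.
Codon 3: GTT Val / GTT Val — identical.
Codon 4: GCG Ala / GCG Ala — identical.
Codon 5: ATC Ile / ATC Ile — identical.
Codon 6: GTT Val / GTT Val — identical.
Codon 7: AAC Asn / ACG Thr — nonsynonymous.
Nonsynonymous differences: 2 → different protein.

no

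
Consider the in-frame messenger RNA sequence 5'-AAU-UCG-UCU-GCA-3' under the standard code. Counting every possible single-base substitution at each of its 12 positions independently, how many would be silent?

10

Codon 1 (AAU, Asn): 1 synonymous substitution.
Codon 2 (UCG, Ser): 3 synonymous substitutions.
Codon 3 (UCU, Ser): 3 synonymous substitutions.
Codon 4 (GCA, Ala): 3 synonymous substitutions.
Total: 1 + 3 + 3 + 3 = 10.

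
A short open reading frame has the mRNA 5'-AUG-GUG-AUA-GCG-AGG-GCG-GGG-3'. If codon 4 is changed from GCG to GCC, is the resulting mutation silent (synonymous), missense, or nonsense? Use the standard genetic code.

silent

Position 12 falls in codon 4: GCG → Ala.
After the substitution the codon is GCC → Ala.
Both encode Ala, so the change is synonymous.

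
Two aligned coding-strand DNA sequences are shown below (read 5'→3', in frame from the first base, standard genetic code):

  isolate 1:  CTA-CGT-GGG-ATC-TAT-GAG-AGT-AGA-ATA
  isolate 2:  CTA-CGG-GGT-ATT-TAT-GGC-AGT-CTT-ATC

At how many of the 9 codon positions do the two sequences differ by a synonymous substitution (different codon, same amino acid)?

Codon 1: CTA Leu / CTA Leu — identical.
Codon 2: CGT Arg / CGG Arg — synonymous.
Codon 3: GGG Gly / GGT Gly — synonymous.
Codon 4: ATC Ile / ATT Ile — synonymous.
Codon 5: TAT Tyr / TAT Tyr — identical.
Codon 6: GAG Glu / GGC Gly — nonsynonymous.
Codon 7: AGT Ser / AGT Ser — identical.
Codon 8: AGA Arg / CTT Leu — nonsynonymous.
Codon 9: ATA Ile / ATC Ile — synonymous.
Synonymous differences: 4.

4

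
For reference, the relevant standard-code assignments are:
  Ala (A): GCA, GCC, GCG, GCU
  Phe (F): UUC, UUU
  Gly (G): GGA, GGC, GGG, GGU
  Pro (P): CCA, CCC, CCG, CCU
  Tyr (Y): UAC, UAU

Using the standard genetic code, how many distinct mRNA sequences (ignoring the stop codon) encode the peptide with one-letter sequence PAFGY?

Pro: 4 codons.
Ala: 4 codons.
Phe: 2 codons.
Gly: 4 codons.
Tyr: 2 codons.
4 × 4 × 2 × 4 × 2 = 256.

256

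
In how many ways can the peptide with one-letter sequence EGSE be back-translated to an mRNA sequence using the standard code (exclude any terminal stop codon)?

96

Glu: 2 codons.
Gly: 4 codons.
Ser: 6 codons.
Glu: 2 codons.
2 × 4 × 6 × 2 = 96.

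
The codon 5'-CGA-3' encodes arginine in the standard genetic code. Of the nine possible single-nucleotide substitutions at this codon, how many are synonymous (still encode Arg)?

4

Position 1: AGA → 1 synonymous.
Position 2: none → 0 synonymous.
Position 3: CGU, CGC, CGG → 3 synonymous.
Total: 1 + 0 + 3 = 4.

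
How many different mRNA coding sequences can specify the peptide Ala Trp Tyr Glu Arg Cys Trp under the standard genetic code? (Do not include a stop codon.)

192

Ala: 4 codons.
Trp: 1 codon.
Tyr: 2 codons.
Glu: 2 codons.
Arg: 6 codons.
Cys: 2 codons.
Trp: 1 codon.
4 × 1 × 2 × 2 × 6 × 2 × 1 = 192.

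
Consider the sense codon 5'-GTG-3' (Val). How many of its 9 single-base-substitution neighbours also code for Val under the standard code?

Position 1: none → 0 synonymous.
Position 2: none → 0 synonymous.
Position 3: GTT, GTC, GTA → 3 synonymous.
Total: 0 + 0 + 3 = 3.

3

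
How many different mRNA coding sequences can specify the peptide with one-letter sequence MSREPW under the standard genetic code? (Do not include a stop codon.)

288

Met: 1 codon.
Ser: 6 codons.
Arg: 6 codons.
Glu: 2 codons.
Pro: 4 codons.
Trp: 1 codon.
1 × 6 × 6 × 2 × 4 × 1 = 288.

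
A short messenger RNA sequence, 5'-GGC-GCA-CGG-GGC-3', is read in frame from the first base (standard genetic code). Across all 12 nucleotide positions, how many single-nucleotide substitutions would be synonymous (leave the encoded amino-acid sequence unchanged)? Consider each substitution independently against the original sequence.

13

Codon 1 (GGC, Gly): 3 synonymous substitutions.
Codon 2 (GCA, Ala): 3 synonymous substitutions.
Codon 3 (CGG, Arg): 4 synonymous substitutions.
Codon 4 (GGC, Gly): 3 synonymous substitutions.
Total: 3 + 3 + 4 + 3 = 13.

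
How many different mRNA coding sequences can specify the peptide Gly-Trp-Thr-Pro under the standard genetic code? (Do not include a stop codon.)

64

Gly: 4 codons.
Trp: 1 codon.
Thr: 4 codons.
Pro: 4 codons.
4 × 1 × 4 × 4 = 64.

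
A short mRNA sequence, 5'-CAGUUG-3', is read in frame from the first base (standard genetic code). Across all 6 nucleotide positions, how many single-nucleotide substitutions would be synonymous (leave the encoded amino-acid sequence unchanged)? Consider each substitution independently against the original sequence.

3

Codon 1 (CAG, Gln): 1 synonymous substitution.
Codon 2 (UUG, Leu): 2 synonymous substitutions.
Total: 1 + 2 = 3.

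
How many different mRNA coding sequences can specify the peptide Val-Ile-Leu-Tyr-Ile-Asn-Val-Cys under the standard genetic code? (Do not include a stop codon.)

6912

Val: 4 codons.
Ile: 3 codons.
Leu: 6 codons.
Tyr: 2 codons.
Ile: 3 codons.
Asn: 2 codons.
Val: 4 codons.
Cys: 2 codons.
4 × 3 × 6 × 2 × 3 × 2 × 4 × 2 = 6912.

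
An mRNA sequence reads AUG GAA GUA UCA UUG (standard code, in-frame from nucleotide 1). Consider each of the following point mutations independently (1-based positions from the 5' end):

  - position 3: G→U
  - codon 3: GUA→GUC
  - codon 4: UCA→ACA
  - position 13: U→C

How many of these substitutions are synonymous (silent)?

2

Codon 1: AUG (Met) → AUU (Ile) — missense.
Codon 3: GUA (Val) → GUC (Val) — synonymous.
Codon 4: UCA (Ser) → ACA (Thr) — missense.
Codon 5: UUG (Leu) → CUG (Leu) — synonymous.
Synonymous: 2 of 4.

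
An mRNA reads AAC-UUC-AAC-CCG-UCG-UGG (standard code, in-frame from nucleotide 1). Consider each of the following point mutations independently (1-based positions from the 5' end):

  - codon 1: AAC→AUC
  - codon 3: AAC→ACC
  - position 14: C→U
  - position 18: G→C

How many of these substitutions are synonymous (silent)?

Codon 1: AAC (Asn) → AUC (Ile) — missense.
Codon 3: AAC (Asn) → ACC (Thr) — missense.
Codon 5: UCG (Ser) → UUG (Leu) — missense.
Codon 6: UGG (Trp) → UGC (Cys) — missense.
Synonymous: 0 of 4.

0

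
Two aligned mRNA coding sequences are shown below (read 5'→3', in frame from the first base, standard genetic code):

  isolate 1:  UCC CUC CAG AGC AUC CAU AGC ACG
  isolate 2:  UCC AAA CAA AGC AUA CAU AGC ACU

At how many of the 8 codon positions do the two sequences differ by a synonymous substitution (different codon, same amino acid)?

Codon 1: UCC Ser / UCC Ser — identical.
Codon 2: CUC Leu / AAA Lys — nonsynonymous.
Codon 3: CAG Gln / CAA Gln — synonymous.
Codon 4: AGC Ser / AGC Ser — identical.
Codon 5: AUC Ile / AUA Ile — synonymous.
Codon 6: CAU His / CAU His — identical.
Codon 7: AGC Ser / AGC Ser — identical.
Codon 8: ACG Thr / ACU Thr — synonymous.
Synonymous differences: 3.

3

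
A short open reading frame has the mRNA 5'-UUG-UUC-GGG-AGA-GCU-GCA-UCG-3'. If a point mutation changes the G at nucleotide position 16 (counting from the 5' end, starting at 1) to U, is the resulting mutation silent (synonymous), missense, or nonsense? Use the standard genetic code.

missense

Position 16 falls in codon 6: GCA → Ala.
After the substitution the codon is UCA → Ser.
Ala ≠ Ser, so this is a missense mutation.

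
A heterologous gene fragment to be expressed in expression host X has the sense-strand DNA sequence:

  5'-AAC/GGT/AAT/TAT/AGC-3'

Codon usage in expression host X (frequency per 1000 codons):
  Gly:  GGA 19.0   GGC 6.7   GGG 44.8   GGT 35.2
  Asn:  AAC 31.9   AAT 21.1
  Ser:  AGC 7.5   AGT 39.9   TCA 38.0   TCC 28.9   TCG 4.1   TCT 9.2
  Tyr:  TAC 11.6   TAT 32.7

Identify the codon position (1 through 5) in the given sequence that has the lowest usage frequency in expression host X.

5

Codon 1 AAC (Asn): 31.9 per 1000.
Codon 2 GGT (Gly): 35.2 per 1000.
Codon 3 AAT (Asn): 21.1 per 1000.
Codon 4 TAT (Tyr): 32.7 per 1000.
Codon 5 AGC (Ser): 7.5 per 1000.
Lowest frequency is 7.5 at codon 5.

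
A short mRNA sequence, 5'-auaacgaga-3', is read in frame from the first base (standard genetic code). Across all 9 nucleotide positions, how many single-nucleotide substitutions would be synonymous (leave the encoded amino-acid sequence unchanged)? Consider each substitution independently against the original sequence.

7

Codon 1 (AUA, Ile): 2 synonymous substitutions.
Codon 2 (ACG, Thr): 3 synonymous substitutions.
Codon 3 (AGA, Arg): 2 synonymous substitutions.
Total: 2 + 3 + 2 = 7.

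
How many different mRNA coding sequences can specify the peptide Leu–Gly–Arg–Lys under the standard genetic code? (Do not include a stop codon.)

288

Leu: 6 codons.
Gly: 4 codons.
Arg: 6 codons.
Lys: 2 codons.
6 × 4 × 6 × 2 = 288.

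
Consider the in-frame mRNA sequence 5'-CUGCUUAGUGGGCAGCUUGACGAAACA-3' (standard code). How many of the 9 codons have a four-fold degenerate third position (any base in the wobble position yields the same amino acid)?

5

Codon 1 CUG (Leu): third position 4-fold.
Codon 2 CUU (Leu): third position 4-fold.
Codon 3 AGU (Ser): third position 2-fold.
Codon 4 GGG (Gly): third position 4-fold.
Codon 5 CAG (Gln): third position 2-fold.
Codon 6 CUU (Leu): third position 4-fold.
Codon 7 GAC (Asp): third position 2-fold.
Codon 8 GAA (Glu): third position 2-fold.
Codon 9 ACA (Thr): third position 4-fold.
Four-fold degenerate third positions: 5.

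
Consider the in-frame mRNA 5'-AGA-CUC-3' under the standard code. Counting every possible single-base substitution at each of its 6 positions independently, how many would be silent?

5

Codon 1 (AGA, Arg): 2 synonymous substitutions.
Codon 2 (CUC, Leu): 3 synonymous substitutions.
Total: 2 + 3 = 5.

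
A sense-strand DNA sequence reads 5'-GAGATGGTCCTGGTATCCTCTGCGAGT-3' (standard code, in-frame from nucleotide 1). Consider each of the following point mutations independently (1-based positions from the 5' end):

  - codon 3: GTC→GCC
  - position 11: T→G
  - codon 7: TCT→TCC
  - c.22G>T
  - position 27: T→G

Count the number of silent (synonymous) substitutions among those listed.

Codon 3: GTC (Val) → GCC (Ala) — missense.
Codon 4: CTG (Leu) → CGG (Arg) — missense.
Codon 7: TCT (Ser) → TCC (Ser) — synonymous.
Codon 8: GCG (Ala) → TCG (Ser) — missense.
Codon 9: AGT (Ser) → AGG (Arg) — missense.
Synonymous: 1 of 5.

1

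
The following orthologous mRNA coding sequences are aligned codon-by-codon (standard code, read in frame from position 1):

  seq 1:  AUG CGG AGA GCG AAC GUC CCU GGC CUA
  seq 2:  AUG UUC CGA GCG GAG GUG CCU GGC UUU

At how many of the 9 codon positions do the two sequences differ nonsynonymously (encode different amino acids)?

3

Codon 1: AUG Met / AUG Met — identical.
Codon 2: CGG Arg / UUC Phe — nonsynonymous.
Codon 3: AGA Arg / CGA Arg — synonymous.
Codon 4: GCG Ala / GCG Ala — identical.
Codon 5: AAC Asn / GAG Glu — nonsynonymous.
Codon 6: GUC Val / GUG Val — synonymous.
Codon 7: CCU Pro / CCU Pro — identical.
Codon 8: GGC Gly / GGC Gly — identical.
Codon 9: CUA Leu / UUU Phe — nonsynonymous.
Nonsynonymous differences: 3.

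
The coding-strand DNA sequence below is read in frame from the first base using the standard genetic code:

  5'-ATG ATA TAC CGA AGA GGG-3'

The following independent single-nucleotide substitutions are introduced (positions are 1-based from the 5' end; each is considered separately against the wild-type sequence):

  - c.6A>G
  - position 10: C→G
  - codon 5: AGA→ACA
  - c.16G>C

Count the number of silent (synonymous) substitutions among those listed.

0

Codon 2: ATA (Ile) → ATG (Met) — missense.
Codon 4: CGA (Arg) → GGA (Gly) — missense.
Codon 5: AGA (Arg) → ACA (Thr) — missense.
Codon 6: GGG (Gly) → CGG (Arg) — missense.
Synonymous: 0 of 4.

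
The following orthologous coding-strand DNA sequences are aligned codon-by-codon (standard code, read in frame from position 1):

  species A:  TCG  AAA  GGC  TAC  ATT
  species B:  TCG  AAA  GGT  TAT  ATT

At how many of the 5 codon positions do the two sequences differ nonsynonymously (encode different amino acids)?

0

Codon 1: TCG Ser / TCG Ser — identical.
Codon 2: AAA Lys / AAA Lys — identical.
Codon 3: GGC Gly / GGT Gly — synonymous.
Codon 4: TAC Tyr / TAT Tyr — synonymous.
Codon 5: ATT Ile / ATT Ile — identical.
Nonsynonymous differences: 0.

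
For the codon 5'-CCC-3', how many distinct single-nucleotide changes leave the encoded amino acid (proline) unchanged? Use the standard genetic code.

Position 1: none → 0 synonymous.
Position 2: none → 0 synonymous.
Position 3: CCU, CCA, CCG → 3 synonymous.
Total: 0 + 0 + 3 = 3.

3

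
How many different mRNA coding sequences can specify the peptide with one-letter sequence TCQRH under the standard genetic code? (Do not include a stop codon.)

192

Thr: 4 codons.
Cys: 2 codons.
Gln: 2 codons.
Arg: 6 codons.
His: 2 codons.
4 × 2 × 2 × 6 × 2 = 192.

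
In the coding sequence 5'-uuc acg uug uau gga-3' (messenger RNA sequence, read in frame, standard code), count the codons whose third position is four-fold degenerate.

2

Codon 1 UUC (Phe): third position 2-fold.
Codon 2 ACG (Thr): third position 4-fold.
Codon 3 UUG (Leu): third position 2-fold.
Codon 4 UAU (Tyr): third position 2-fold.
Codon 5 GGA (Gly): third position 4-fold.
Four-fold degenerate third positions: 2.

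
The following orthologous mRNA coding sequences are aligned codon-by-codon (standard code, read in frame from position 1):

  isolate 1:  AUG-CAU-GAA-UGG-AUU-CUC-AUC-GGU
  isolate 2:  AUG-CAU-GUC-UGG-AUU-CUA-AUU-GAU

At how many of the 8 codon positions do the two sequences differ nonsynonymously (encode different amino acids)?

Codon 1: AUG Met / AUG Met — identical.
Codon 2: CAU His / CAU His — identical.
Codon 3: GAA Glu / GUC Val — nonsynonymous.
Codon 4: UGG Trp / UGG Trp — identical.
Codon 5: AUU Ile / AUU Ile — identical.
Codon 6: CUC Leu / CUA Leu — synonymous.
Codon 7: AUC Ile / AUU Ile — synonymous.
Codon 8: GGU Gly / GAU Asp — nonsynonymous.
Nonsynonymous differences: 2.

2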